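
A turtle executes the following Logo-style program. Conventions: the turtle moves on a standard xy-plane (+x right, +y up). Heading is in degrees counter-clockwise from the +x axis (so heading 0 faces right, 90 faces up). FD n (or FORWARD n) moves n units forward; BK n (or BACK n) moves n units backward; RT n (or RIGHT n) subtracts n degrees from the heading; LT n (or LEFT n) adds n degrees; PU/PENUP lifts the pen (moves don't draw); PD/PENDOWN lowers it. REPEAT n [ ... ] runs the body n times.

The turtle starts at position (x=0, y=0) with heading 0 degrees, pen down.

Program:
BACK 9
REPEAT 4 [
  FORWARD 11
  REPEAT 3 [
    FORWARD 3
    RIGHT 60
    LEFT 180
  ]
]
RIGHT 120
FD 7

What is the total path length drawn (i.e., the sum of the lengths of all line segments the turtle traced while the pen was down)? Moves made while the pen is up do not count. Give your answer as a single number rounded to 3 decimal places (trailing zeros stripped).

Executing turtle program step by step:
Start: pos=(0,0), heading=0, pen down
BK 9: (0,0) -> (-9,0) [heading=0, draw]
REPEAT 4 [
  -- iteration 1/4 --
  FD 11: (-9,0) -> (2,0) [heading=0, draw]
  REPEAT 3 [
    -- iteration 1/3 --
    FD 3: (2,0) -> (5,0) [heading=0, draw]
    RT 60: heading 0 -> 300
    LT 180: heading 300 -> 120
    -- iteration 2/3 --
    FD 3: (5,0) -> (3.5,2.598) [heading=120, draw]
    RT 60: heading 120 -> 60
    LT 180: heading 60 -> 240
    -- iteration 3/3 --
    FD 3: (3.5,2.598) -> (2,0) [heading=240, draw]
    RT 60: heading 240 -> 180
    LT 180: heading 180 -> 0
  ]
  -- iteration 2/4 --
  FD 11: (2,0) -> (13,0) [heading=0, draw]
  REPEAT 3 [
    -- iteration 1/3 --
    FD 3: (13,0) -> (16,0) [heading=0, draw]
    RT 60: heading 0 -> 300
    LT 180: heading 300 -> 120
    -- iteration 2/3 --
    FD 3: (16,0) -> (14.5,2.598) [heading=120, draw]
    RT 60: heading 120 -> 60
    LT 180: heading 60 -> 240
    -- iteration 3/3 --
    FD 3: (14.5,2.598) -> (13,0) [heading=240, draw]
    RT 60: heading 240 -> 180
    LT 180: heading 180 -> 0
  ]
  -- iteration 3/4 --
  FD 11: (13,0) -> (24,0) [heading=0, draw]
  REPEAT 3 [
    -- iteration 1/3 --
    FD 3: (24,0) -> (27,0) [heading=0, draw]
    RT 60: heading 0 -> 300
    LT 180: heading 300 -> 120
    -- iteration 2/3 --
    FD 3: (27,0) -> (25.5,2.598) [heading=120, draw]
    RT 60: heading 120 -> 60
    LT 180: heading 60 -> 240
    -- iteration 3/3 --
    FD 3: (25.5,2.598) -> (24,0) [heading=240, draw]
    RT 60: heading 240 -> 180
    LT 180: heading 180 -> 0
  ]
  -- iteration 4/4 --
  FD 11: (24,0) -> (35,0) [heading=0, draw]
  REPEAT 3 [
    -- iteration 1/3 --
    FD 3: (35,0) -> (38,0) [heading=0, draw]
    RT 60: heading 0 -> 300
    LT 180: heading 300 -> 120
    -- iteration 2/3 --
    FD 3: (38,0) -> (36.5,2.598) [heading=120, draw]
    RT 60: heading 120 -> 60
    LT 180: heading 60 -> 240
    -- iteration 3/3 --
    FD 3: (36.5,2.598) -> (35,0) [heading=240, draw]
    RT 60: heading 240 -> 180
    LT 180: heading 180 -> 0
  ]
]
RT 120: heading 0 -> 240
FD 7: (35,0) -> (31.5,-6.062) [heading=240, draw]
Final: pos=(31.5,-6.062), heading=240, 18 segment(s) drawn

Segment lengths:
  seg 1: (0,0) -> (-9,0), length = 9
  seg 2: (-9,0) -> (2,0), length = 11
  seg 3: (2,0) -> (5,0), length = 3
  seg 4: (5,0) -> (3.5,2.598), length = 3
  seg 5: (3.5,2.598) -> (2,0), length = 3
  seg 6: (2,0) -> (13,0), length = 11
  seg 7: (13,0) -> (16,0), length = 3
  seg 8: (16,0) -> (14.5,2.598), length = 3
  seg 9: (14.5,2.598) -> (13,0), length = 3
  seg 10: (13,0) -> (24,0), length = 11
  seg 11: (24,0) -> (27,0), length = 3
  seg 12: (27,0) -> (25.5,2.598), length = 3
  seg 13: (25.5,2.598) -> (24,0), length = 3
  seg 14: (24,0) -> (35,0), length = 11
  seg 15: (35,0) -> (38,0), length = 3
  seg 16: (38,0) -> (36.5,2.598), length = 3
  seg 17: (36.5,2.598) -> (35,0), length = 3
  seg 18: (35,0) -> (31.5,-6.062), length = 7
Total = 96

Answer: 96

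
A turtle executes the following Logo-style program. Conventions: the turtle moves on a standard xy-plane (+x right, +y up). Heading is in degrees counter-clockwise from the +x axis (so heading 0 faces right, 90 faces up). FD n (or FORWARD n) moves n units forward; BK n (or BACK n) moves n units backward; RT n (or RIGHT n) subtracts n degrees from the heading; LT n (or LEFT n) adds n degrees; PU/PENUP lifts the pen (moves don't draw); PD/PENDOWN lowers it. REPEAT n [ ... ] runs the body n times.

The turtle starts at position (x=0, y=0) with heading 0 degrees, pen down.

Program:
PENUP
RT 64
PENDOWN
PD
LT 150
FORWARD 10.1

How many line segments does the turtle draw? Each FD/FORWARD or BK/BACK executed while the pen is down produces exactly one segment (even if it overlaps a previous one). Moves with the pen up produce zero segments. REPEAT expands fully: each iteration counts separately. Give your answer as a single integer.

Answer: 1

Derivation:
Executing turtle program step by step:
Start: pos=(0,0), heading=0, pen down
PU: pen up
RT 64: heading 0 -> 296
PD: pen down
PD: pen down
LT 150: heading 296 -> 86
FD 10.1: (0,0) -> (0.705,10.075) [heading=86, draw]
Final: pos=(0.705,10.075), heading=86, 1 segment(s) drawn
Segments drawn: 1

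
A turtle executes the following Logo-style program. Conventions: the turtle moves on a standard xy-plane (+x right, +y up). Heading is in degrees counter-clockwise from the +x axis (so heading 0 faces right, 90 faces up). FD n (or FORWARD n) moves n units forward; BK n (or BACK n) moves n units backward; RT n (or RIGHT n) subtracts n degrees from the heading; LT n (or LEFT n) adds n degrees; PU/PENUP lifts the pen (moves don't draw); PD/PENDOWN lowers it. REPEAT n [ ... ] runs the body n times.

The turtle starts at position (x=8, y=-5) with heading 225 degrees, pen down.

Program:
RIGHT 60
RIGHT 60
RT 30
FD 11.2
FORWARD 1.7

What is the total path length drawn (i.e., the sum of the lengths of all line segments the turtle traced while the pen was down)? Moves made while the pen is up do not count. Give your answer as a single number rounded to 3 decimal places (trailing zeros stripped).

Executing turtle program step by step:
Start: pos=(8,-5), heading=225, pen down
RT 60: heading 225 -> 165
RT 60: heading 165 -> 105
RT 30: heading 105 -> 75
FD 11.2: (8,-5) -> (10.899,5.818) [heading=75, draw]
FD 1.7: (10.899,5.818) -> (11.339,7.46) [heading=75, draw]
Final: pos=(11.339,7.46), heading=75, 2 segment(s) drawn

Segment lengths:
  seg 1: (8,-5) -> (10.899,5.818), length = 11.2
  seg 2: (10.899,5.818) -> (11.339,7.46), length = 1.7
Total = 12.9

Answer: 12.9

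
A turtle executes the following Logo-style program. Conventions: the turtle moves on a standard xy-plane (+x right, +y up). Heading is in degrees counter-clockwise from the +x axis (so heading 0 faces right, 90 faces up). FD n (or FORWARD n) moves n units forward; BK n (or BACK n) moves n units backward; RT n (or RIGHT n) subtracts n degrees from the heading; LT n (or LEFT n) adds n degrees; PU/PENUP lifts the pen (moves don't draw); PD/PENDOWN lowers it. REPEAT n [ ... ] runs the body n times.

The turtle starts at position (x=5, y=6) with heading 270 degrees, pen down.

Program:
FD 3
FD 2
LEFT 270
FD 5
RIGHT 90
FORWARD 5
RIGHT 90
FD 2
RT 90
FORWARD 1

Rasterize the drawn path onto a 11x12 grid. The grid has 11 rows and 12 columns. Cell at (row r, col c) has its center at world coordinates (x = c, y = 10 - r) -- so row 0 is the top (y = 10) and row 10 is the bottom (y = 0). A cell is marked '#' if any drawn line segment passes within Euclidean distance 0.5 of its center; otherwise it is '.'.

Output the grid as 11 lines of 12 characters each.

Segment 0: (5,6) -> (5,3)
Segment 1: (5,3) -> (5,1)
Segment 2: (5,1) -> (-0,1)
Segment 3: (-0,1) -> (0,6)
Segment 4: (0,6) -> (2,6)
Segment 5: (2,6) -> (2,5)

Answer: ............
............
............
............
###..#......
#.#..#......
#....#......
#....#......
#....#......
######......
............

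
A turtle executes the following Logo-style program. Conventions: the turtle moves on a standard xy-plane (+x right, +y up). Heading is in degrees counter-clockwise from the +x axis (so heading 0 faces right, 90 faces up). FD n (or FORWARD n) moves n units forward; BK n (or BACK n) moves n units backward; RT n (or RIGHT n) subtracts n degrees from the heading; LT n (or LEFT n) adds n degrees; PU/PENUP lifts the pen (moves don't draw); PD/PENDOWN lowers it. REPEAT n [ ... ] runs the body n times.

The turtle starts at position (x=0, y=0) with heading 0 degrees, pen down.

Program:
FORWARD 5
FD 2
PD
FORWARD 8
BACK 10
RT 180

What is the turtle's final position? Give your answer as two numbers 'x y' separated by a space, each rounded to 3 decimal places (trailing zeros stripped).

Answer: 5 0

Derivation:
Executing turtle program step by step:
Start: pos=(0,0), heading=0, pen down
FD 5: (0,0) -> (5,0) [heading=0, draw]
FD 2: (5,0) -> (7,0) [heading=0, draw]
PD: pen down
FD 8: (7,0) -> (15,0) [heading=0, draw]
BK 10: (15,0) -> (5,0) [heading=0, draw]
RT 180: heading 0 -> 180
Final: pos=(5,0), heading=180, 4 segment(s) drawn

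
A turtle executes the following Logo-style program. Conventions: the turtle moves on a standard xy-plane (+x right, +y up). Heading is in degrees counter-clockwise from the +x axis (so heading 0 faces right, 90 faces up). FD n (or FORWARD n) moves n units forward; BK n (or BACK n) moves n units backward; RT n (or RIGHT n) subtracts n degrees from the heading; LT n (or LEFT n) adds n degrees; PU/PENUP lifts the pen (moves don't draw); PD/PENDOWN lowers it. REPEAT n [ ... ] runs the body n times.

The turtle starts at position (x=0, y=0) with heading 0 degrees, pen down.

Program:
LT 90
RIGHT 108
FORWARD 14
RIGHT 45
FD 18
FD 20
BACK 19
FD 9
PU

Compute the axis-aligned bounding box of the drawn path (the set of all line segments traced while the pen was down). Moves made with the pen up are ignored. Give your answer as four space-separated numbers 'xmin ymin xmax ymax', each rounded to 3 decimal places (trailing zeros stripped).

Executing turtle program step by step:
Start: pos=(0,0), heading=0, pen down
LT 90: heading 0 -> 90
RT 108: heading 90 -> 342
FD 14: (0,0) -> (13.315,-4.326) [heading=342, draw]
RT 45: heading 342 -> 297
FD 18: (13.315,-4.326) -> (21.487,-20.364) [heading=297, draw]
FD 20: (21.487,-20.364) -> (30.566,-38.184) [heading=297, draw]
BK 19: (30.566,-38.184) -> (21.941,-21.255) [heading=297, draw]
FD 9: (21.941,-21.255) -> (26.027,-29.274) [heading=297, draw]
PU: pen up
Final: pos=(26.027,-29.274), heading=297, 5 segment(s) drawn

Segment endpoints: x in {0, 13.315, 21.487, 21.941, 26.027, 30.566}, y in {-38.184, -29.274, -21.255, -20.364, -4.326, 0}
xmin=0, ymin=-38.184, xmax=30.566, ymax=0

Answer: 0 -38.184 30.566 0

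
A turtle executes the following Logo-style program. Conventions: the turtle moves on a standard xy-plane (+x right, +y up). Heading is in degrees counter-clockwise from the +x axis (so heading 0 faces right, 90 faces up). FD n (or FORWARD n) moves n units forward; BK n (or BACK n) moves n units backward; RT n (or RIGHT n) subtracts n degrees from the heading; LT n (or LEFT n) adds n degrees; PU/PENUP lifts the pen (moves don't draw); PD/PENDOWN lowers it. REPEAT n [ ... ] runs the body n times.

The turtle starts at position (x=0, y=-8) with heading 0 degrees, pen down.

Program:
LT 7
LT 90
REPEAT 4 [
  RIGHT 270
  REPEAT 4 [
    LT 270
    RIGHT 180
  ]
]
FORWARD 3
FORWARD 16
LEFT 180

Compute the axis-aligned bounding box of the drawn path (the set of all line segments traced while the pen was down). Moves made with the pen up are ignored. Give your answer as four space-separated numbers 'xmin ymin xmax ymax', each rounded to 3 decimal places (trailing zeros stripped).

Executing turtle program step by step:
Start: pos=(0,-8), heading=0, pen down
LT 7: heading 0 -> 7
LT 90: heading 7 -> 97
REPEAT 4 [
  -- iteration 1/4 --
  RT 270: heading 97 -> 187
  REPEAT 4 [
    -- iteration 1/4 --
    LT 270: heading 187 -> 97
    RT 180: heading 97 -> 277
    -- iteration 2/4 --
    LT 270: heading 277 -> 187
    RT 180: heading 187 -> 7
    -- iteration 3/4 --
    LT 270: heading 7 -> 277
    RT 180: heading 277 -> 97
    -- iteration 4/4 --
    LT 270: heading 97 -> 7
    RT 180: heading 7 -> 187
  ]
  -- iteration 2/4 --
  RT 270: heading 187 -> 277
  REPEAT 4 [
    -- iteration 1/4 --
    LT 270: heading 277 -> 187
    RT 180: heading 187 -> 7
    -- iteration 2/4 --
    LT 270: heading 7 -> 277
    RT 180: heading 277 -> 97
    -- iteration 3/4 --
    LT 270: heading 97 -> 7
    RT 180: heading 7 -> 187
    -- iteration 4/4 --
    LT 270: heading 187 -> 97
    RT 180: heading 97 -> 277
  ]
  -- iteration 3/4 --
  RT 270: heading 277 -> 7
  REPEAT 4 [
    -- iteration 1/4 --
    LT 270: heading 7 -> 277
    RT 180: heading 277 -> 97
    -- iteration 2/4 --
    LT 270: heading 97 -> 7
    RT 180: heading 7 -> 187
    -- iteration 3/4 --
    LT 270: heading 187 -> 97
    RT 180: heading 97 -> 277
    -- iteration 4/4 --
    LT 270: heading 277 -> 187
    RT 180: heading 187 -> 7
  ]
  -- iteration 4/4 --
  RT 270: heading 7 -> 97
  REPEAT 4 [
    -- iteration 1/4 --
    LT 270: heading 97 -> 7
    RT 180: heading 7 -> 187
    -- iteration 2/4 --
    LT 270: heading 187 -> 97
    RT 180: heading 97 -> 277
    -- iteration 3/4 --
    LT 270: heading 277 -> 187
    RT 180: heading 187 -> 7
    -- iteration 4/4 --
    LT 270: heading 7 -> 277
    RT 180: heading 277 -> 97
  ]
]
FD 3: (0,-8) -> (-0.366,-5.022) [heading=97, draw]
FD 16: (-0.366,-5.022) -> (-2.316,10.858) [heading=97, draw]
LT 180: heading 97 -> 277
Final: pos=(-2.316,10.858), heading=277, 2 segment(s) drawn

Segment endpoints: x in {-2.316, -0.366, 0}, y in {-8, -5.022, 10.858}
xmin=-2.316, ymin=-8, xmax=0, ymax=10.858

Answer: -2.316 -8 0 10.858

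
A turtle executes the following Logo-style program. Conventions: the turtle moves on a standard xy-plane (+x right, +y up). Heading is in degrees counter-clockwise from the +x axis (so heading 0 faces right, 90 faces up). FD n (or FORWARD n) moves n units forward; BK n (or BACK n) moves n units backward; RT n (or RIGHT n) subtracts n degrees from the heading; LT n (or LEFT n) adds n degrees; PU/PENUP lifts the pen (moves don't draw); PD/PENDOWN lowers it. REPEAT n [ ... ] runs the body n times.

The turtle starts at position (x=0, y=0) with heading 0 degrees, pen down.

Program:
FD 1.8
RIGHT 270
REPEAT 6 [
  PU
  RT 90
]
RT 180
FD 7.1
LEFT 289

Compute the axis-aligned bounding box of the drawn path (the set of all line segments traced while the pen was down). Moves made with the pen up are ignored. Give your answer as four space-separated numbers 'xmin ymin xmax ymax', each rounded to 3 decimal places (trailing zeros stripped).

Answer: 0 0 1.8 0

Derivation:
Executing turtle program step by step:
Start: pos=(0,0), heading=0, pen down
FD 1.8: (0,0) -> (1.8,0) [heading=0, draw]
RT 270: heading 0 -> 90
REPEAT 6 [
  -- iteration 1/6 --
  PU: pen up
  RT 90: heading 90 -> 0
  -- iteration 2/6 --
  PU: pen up
  RT 90: heading 0 -> 270
  -- iteration 3/6 --
  PU: pen up
  RT 90: heading 270 -> 180
  -- iteration 4/6 --
  PU: pen up
  RT 90: heading 180 -> 90
  -- iteration 5/6 --
  PU: pen up
  RT 90: heading 90 -> 0
  -- iteration 6/6 --
  PU: pen up
  RT 90: heading 0 -> 270
]
RT 180: heading 270 -> 90
FD 7.1: (1.8,0) -> (1.8,7.1) [heading=90, move]
LT 289: heading 90 -> 19
Final: pos=(1.8,7.1), heading=19, 1 segment(s) drawn

Segment endpoints: x in {0, 1.8}, y in {0}
xmin=0, ymin=0, xmax=1.8, ymax=0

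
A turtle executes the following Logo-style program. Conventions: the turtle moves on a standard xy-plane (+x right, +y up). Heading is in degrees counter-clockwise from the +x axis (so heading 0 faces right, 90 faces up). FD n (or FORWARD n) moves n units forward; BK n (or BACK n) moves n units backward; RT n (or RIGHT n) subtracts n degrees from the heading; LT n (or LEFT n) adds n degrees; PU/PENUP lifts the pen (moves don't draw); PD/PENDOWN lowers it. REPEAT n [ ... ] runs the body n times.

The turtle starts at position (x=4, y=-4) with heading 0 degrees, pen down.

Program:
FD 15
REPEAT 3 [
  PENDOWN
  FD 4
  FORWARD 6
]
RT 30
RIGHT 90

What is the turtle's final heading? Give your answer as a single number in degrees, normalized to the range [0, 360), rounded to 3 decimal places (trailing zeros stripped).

Answer: 240

Derivation:
Executing turtle program step by step:
Start: pos=(4,-4), heading=0, pen down
FD 15: (4,-4) -> (19,-4) [heading=0, draw]
REPEAT 3 [
  -- iteration 1/3 --
  PD: pen down
  FD 4: (19,-4) -> (23,-4) [heading=0, draw]
  FD 6: (23,-4) -> (29,-4) [heading=0, draw]
  -- iteration 2/3 --
  PD: pen down
  FD 4: (29,-4) -> (33,-4) [heading=0, draw]
  FD 6: (33,-4) -> (39,-4) [heading=0, draw]
  -- iteration 3/3 --
  PD: pen down
  FD 4: (39,-4) -> (43,-4) [heading=0, draw]
  FD 6: (43,-4) -> (49,-4) [heading=0, draw]
]
RT 30: heading 0 -> 330
RT 90: heading 330 -> 240
Final: pos=(49,-4), heading=240, 7 segment(s) drawn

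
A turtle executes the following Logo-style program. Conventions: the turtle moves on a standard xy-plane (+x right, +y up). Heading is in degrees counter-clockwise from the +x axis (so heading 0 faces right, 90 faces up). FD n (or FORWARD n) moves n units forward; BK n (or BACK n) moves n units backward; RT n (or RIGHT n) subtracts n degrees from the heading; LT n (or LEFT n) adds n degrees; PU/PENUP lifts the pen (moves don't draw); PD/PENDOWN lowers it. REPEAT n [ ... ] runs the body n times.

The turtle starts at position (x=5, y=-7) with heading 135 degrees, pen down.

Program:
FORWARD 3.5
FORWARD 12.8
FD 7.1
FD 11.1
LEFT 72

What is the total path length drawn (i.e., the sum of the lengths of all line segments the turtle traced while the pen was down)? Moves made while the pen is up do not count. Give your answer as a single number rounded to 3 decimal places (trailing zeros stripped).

Executing turtle program step by step:
Start: pos=(5,-7), heading=135, pen down
FD 3.5: (5,-7) -> (2.525,-4.525) [heading=135, draw]
FD 12.8: (2.525,-4.525) -> (-6.526,4.526) [heading=135, draw]
FD 7.1: (-6.526,4.526) -> (-11.546,9.546) [heading=135, draw]
FD 11.1: (-11.546,9.546) -> (-19.395,17.395) [heading=135, draw]
LT 72: heading 135 -> 207
Final: pos=(-19.395,17.395), heading=207, 4 segment(s) drawn

Segment lengths:
  seg 1: (5,-7) -> (2.525,-4.525), length = 3.5
  seg 2: (2.525,-4.525) -> (-6.526,4.526), length = 12.8
  seg 3: (-6.526,4.526) -> (-11.546,9.546), length = 7.1
  seg 4: (-11.546,9.546) -> (-19.395,17.395), length = 11.1
Total = 34.5

Answer: 34.5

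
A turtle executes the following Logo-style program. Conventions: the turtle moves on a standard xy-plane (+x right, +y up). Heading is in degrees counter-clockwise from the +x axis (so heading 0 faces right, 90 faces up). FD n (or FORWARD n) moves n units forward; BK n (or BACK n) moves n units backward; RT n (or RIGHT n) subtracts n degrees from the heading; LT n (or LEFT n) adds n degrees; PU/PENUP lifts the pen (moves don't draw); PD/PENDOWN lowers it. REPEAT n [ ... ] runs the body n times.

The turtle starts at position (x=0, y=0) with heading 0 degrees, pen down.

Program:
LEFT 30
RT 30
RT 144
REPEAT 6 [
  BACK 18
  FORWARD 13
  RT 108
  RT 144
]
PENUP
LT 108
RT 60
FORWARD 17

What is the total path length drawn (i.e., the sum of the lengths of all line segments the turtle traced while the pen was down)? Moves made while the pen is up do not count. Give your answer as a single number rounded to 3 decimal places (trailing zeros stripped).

Answer: 186

Derivation:
Executing turtle program step by step:
Start: pos=(0,0), heading=0, pen down
LT 30: heading 0 -> 30
RT 30: heading 30 -> 0
RT 144: heading 0 -> 216
REPEAT 6 [
  -- iteration 1/6 --
  BK 18: (0,0) -> (14.562,10.58) [heading=216, draw]
  FD 13: (14.562,10.58) -> (4.045,2.939) [heading=216, draw]
  RT 108: heading 216 -> 108
  RT 144: heading 108 -> 324
  -- iteration 2/6 --
  BK 18: (4.045,2.939) -> (-10.517,13.519) [heading=324, draw]
  FD 13: (-10.517,13.519) -> (0,5.878) [heading=324, draw]
  RT 108: heading 324 -> 216
  RT 144: heading 216 -> 72
  -- iteration 3/6 --
  BK 18: (0,5.878) -> (-5.562,-11.241) [heading=72, draw]
  FD 13: (-5.562,-11.241) -> (-1.545,1.123) [heading=72, draw]
  RT 108: heading 72 -> 324
  RT 144: heading 324 -> 180
  -- iteration 4/6 --
  BK 18: (-1.545,1.123) -> (16.455,1.123) [heading=180, draw]
  FD 13: (16.455,1.123) -> (3.455,1.123) [heading=180, draw]
  RT 108: heading 180 -> 72
  RT 144: heading 72 -> 288
  -- iteration 5/6 --
  BK 18: (3.455,1.123) -> (-2.107,18.242) [heading=288, draw]
  FD 13: (-2.107,18.242) -> (1.91,5.878) [heading=288, draw]
  RT 108: heading 288 -> 180
  RT 144: heading 180 -> 36
  -- iteration 6/6 --
  BK 18: (1.91,5.878) -> (-12.652,-4.702) [heading=36, draw]
  FD 13: (-12.652,-4.702) -> (-2.135,2.939) [heading=36, draw]
  RT 108: heading 36 -> 288
  RT 144: heading 288 -> 144
]
PU: pen up
LT 108: heading 144 -> 252
RT 60: heading 252 -> 192
FD 17: (-2.135,2.939) -> (-18.764,-0.596) [heading=192, move]
Final: pos=(-18.764,-0.596), heading=192, 12 segment(s) drawn

Segment lengths:
  seg 1: (0,0) -> (14.562,10.58), length = 18
  seg 2: (14.562,10.58) -> (4.045,2.939), length = 13
  seg 3: (4.045,2.939) -> (-10.517,13.519), length = 18
  seg 4: (-10.517,13.519) -> (0,5.878), length = 13
  seg 5: (0,5.878) -> (-5.562,-11.241), length = 18
  seg 6: (-5.562,-11.241) -> (-1.545,1.123), length = 13
  seg 7: (-1.545,1.123) -> (16.455,1.123), length = 18
  seg 8: (16.455,1.123) -> (3.455,1.123), length = 13
  seg 9: (3.455,1.123) -> (-2.107,18.242), length = 18
  seg 10: (-2.107,18.242) -> (1.91,5.878), length = 13
  seg 11: (1.91,5.878) -> (-12.652,-4.702), length = 18
  seg 12: (-12.652,-4.702) -> (-2.135,2.939), length = 13
Total = 186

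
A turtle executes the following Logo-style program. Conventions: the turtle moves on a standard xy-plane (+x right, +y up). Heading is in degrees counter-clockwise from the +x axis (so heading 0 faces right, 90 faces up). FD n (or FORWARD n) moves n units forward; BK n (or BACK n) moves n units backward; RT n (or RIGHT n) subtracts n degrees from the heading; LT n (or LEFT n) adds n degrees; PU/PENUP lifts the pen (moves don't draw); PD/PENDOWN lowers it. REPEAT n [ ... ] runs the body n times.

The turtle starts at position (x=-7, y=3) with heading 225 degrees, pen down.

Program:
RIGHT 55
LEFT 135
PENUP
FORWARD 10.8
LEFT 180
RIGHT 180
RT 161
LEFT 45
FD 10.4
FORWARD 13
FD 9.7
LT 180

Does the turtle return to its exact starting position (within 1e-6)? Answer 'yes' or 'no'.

Answer: no

Derivation:
Executing turtle program step by step:
Start: pos=(-7,3), heading=225, pen down
RT 55: heading 225 -> 170
LT 135: heading 170 -> 305
PU: pen up
FD 10.8: (-7,3) -> (-0.805,-5.847) [heading=305, move]
LT 180: heading 305 -> 125
RT 180: heading 125 -> 305
RT 161: heading 305 -> 144
LT 45: heading 144 -> 189
FD 10.4: (-0.805,-5.847) -> (-11.077,-7.474) [heading=189, move]
FD 13: (-11.077,-7.474) -> (-23.917,-9.507) [heading=189, move]
FD 9.7: (-23.917,-9.507) -> (-33.498,-11.025) [heading=189, move]
LT 180: heading 189 -> 9
Final: pos=(-33.498,-11.025), heading=9, 0 segment(s) drawn

Start position: (-7, 3)
Final position: (-33.498, -11.025)
Distance = 29.981; >= 1e-6 -> NOT closed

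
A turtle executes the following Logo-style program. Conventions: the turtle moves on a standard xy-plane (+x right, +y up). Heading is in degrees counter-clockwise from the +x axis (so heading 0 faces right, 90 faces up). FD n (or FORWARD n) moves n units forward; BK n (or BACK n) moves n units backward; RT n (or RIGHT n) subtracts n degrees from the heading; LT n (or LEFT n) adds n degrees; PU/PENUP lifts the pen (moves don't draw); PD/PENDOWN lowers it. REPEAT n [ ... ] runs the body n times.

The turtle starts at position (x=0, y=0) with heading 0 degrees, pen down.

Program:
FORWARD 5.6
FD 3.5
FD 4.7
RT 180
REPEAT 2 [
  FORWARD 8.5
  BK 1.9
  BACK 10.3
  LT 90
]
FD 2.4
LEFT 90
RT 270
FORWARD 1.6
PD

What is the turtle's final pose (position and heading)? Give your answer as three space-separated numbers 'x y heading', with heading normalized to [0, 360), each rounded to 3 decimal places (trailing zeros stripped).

Answer: 18.3 3.7 180

Derivation:
Executing turtle program step by step:
Start: pos=(0,0), heading=0, pen down
FD 5.6: (0,0) -> (5.6,0) [heading=0, draw]
FD 3.5: (5.6,0) -> (9.1,0) [heading=0, draw]
FD 4.7: (9.1,0) -> (13.8,0) [heading=0, draw]
RT 180: heading 0 -> 180
REPEAT 2 [
  -- iteration 1/2 --
  FD 8.5: (13.8,0) -> (5.3,0) [heading=180, draw]
  BK 1.9: (5.3,0) -> (7.2,0) [heading=180, draw]
  BK 10.3: (7.2,0) -> (17.5,0) [heading=180, draw]
  LT 90: heading 180 -> 270
  -- iteration 2/2 --
  FD 8.5: (17.5,0) -> (17.5,-8.5) [heading=270, draw]
  BK 1.9: (17.5,-8.5) -> (17.5,-6.6) [heading=270, draw]
  BK 10.3: (17.5,-6.6) -> (17.5,3.7) [heading=270, draw]
  LT 90: heading 270 -> 0
]
FD 2.4: (17.5,3.7) -> (19.9,3.7) [heading=0, draw]
LT 90: heading 0 -> 90
RT 270: heading 90 -> 180
FD 1.6: (19.9,3.7) -> (18.3,3.7) [heading=180, draw]
PD: pen down
Final: pos=(18.3,3.7), heading=180, 11 segment(s) drawn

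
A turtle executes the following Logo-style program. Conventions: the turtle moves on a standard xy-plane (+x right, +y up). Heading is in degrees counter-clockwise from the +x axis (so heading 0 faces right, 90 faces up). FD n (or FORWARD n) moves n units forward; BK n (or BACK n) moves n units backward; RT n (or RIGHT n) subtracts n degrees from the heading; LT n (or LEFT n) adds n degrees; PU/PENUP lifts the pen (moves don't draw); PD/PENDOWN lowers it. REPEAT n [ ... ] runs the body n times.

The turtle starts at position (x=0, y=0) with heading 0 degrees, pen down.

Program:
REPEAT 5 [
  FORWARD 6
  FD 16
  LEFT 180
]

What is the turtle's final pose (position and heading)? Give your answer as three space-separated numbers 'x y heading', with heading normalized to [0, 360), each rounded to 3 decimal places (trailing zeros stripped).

Executing turtle program step by step:
Start: pos=(0,0), heading=0, pen down
REPEAT 5 [
  -- iteration 1/5 --
  FD 6: (0,0) -> (6,0) [heading=0, draw]
  FD 16: (6,0) -> (22,0) [heading=0, draw]
  LT 180: heading 0 -> 180
  -- iteration 2/5 --
  FD 6: (22,0) -> (16,0) [heading=180, draw]
  FD 16: (16,0) -> (0,0) [heading=180, draw]
  LT 180: heading 180 -> 0
  -- iteration 3/5 --
  FD 6: (0,0) -> (6,0) [heading=0, draw]
  FD 16: (6,0) -> (22,0) [heading=0, draw]
  LT 180: heading 0 -> 180
  -- iteration 4/5 --
  FD 6: (22,0) -> (16,0) [heading=180, draw]
  FD 16: (16,0) -> (0,0) [heading=180, draw]
  LT 180: heading 180 -> 0
  -- iteration 5/5 --
  FD 6: (0,0) -> (6,0) [heading=0, draw]
  FD 16: (6,0) -> (22,0) [heading=0, draw]
  LT 180: heading 0 -> 180
]
Final: pos=(22,0), heading=180, 10 segment(s) drawn

Answer: 22 0 180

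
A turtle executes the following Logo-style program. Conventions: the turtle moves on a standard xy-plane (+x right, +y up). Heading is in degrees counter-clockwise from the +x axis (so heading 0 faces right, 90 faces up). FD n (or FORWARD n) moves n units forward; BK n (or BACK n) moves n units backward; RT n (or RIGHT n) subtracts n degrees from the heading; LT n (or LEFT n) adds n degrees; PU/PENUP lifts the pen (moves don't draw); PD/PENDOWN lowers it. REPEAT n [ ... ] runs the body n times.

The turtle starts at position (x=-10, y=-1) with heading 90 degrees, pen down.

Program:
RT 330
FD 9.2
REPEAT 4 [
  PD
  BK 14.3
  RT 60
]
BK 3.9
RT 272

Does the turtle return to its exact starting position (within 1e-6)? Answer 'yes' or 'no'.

Executing turtle program step by step:
Start: pos=(-10,-1), heading=90, pen down
RT 330: heading 90 -> 120
FD 9.2: (-10,-1) -> (-14.6,6.967) [heading=120, draw]
REPEAT 4 [
  -- iteration 1/4 --
  PD: pen down
  BK 14.3: (-14.6,6.967) -> (-7.45,-5.417) [heading=120, draw]
  RT 60: heading 120 -> 60
  -- iteration 2/4 --
  PD: pen down
  BK 14.3: (-7.45,-5.417) -> (-14.6,-17.801) [heading=60, draw]
  RT 60: heading 60 -> 0
  -- iteration 3/4 --
  PD: pen down
  BK 14.3: (-14.6,-17.801) -> (-28.9,-17.801) [heading=0, draw]
  RT 60: heading 0 -> 300
  -- iteration 4/4 --
  PD: pen down
  BK 14.3: (-28.9,-17.801) -> (-36.05,-5.417) [heading=300, draw]
  RT 60: heading 300 -> 240
]
BK 3.9: (-36.05,-5.417) -> (-34.1,-2.039) [heading=240, draw]
RT 272: heading 240 -> 328
Final: pos=(-34.1,-2.039), heading=328, 6 segment(s) drawn

Start position: (-10, -1)
Final position: (-34.1, -2.039)
Distance = 24.122; >= 1e-6 -> NOT closed

Answer: no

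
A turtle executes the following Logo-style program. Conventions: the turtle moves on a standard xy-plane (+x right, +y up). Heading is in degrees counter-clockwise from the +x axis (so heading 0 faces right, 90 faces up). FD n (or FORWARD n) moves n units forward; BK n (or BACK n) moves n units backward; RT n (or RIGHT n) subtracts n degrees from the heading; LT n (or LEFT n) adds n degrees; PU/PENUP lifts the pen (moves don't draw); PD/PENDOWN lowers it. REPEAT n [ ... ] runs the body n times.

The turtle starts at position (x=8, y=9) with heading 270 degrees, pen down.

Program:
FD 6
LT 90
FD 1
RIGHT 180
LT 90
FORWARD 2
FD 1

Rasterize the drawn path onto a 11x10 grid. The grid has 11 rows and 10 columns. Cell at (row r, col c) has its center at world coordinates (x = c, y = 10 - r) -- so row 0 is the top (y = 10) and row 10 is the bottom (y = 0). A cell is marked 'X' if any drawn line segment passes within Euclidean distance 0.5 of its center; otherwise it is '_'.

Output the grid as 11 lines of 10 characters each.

Segment 0: (8,9) -> (8,3)
Segment 1: (8,3) -> (9,3)
Segment 2: (9,3) -> (9,1)
Segment 3: (9,1) -> (9,-0)

Answer: __________
________X_
________X_
________X_
________X_
________X_
________X_
________XX
_________X
_________X
_________X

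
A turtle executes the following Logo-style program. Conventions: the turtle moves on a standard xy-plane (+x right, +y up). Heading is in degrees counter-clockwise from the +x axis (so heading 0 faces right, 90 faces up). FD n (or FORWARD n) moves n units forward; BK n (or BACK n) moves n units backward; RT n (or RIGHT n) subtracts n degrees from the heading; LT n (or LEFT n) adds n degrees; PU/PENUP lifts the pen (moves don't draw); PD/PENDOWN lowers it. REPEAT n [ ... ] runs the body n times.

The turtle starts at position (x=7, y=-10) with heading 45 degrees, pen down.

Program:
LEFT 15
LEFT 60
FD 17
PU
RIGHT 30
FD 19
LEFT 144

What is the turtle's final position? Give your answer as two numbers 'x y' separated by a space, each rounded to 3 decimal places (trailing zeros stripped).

Answer: -1.5 23.722

Derivation:
Executing turtle program step by step:
Start: pos=(7,-10), heading=45, pen down
LT 15: heading 45 -> 60
LT 60: heading 60 -> 120
FD 17: (7,-10) -> (-1.5,4.722) [heading=120, draw]
PU: pen up
RT 30: heading 120 -> 90
FD 19: (-1.5,4.722) -> (-1.5,23.722) [heading=90, move]
LT 144: heading 90 -> 234
Final: pos=(-1.5,23.722), heading=234, 1 segment(s) drawn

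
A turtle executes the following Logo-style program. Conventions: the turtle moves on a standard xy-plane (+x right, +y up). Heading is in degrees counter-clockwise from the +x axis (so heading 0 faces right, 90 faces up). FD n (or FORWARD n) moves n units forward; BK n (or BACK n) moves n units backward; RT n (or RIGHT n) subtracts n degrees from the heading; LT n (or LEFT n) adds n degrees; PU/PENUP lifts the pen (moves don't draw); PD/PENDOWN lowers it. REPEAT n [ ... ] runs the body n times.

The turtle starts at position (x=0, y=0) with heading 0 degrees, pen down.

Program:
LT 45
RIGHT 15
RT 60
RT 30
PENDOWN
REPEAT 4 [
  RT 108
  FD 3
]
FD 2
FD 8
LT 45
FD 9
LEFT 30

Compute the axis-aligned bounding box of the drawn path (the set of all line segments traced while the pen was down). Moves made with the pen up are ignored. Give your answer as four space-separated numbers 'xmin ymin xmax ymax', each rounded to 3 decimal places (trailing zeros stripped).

Answer: -8.579 -17.509 0.12 2.36

Derivation:
Executing turtle program step by step:
Start: pos=(0,0), heading=0, pen down
LT 45: heading 0 -> 45
RT 15: heading 45 -> 30
RT 60: heading 30 -> 330
RT 30: heading 330 -> 300
PD: pen down
REPEAT 4 [
  -- iteration 1/4 --
  RT 108: heading 300 -> 192
  FD 3: (0,0) -> (-2.934,-0.624) [heading=192, draw]
  -- iteration 2/4 --
  RT 108: heading 192 -> 84
  FD 3: (-2.934,-0.624) -> (-2.621,2.36) [heading=84, draw]
  -- iteration 3/4 --
  RT 108: heading 84 -> 336
  FD 3: (-2.621,2.36) -> (0.12,1.14) [heading=336, draw]
  -- iteration 4/4 --
  RT 108: heading 336 -> 228
  FD 3: (0.12,1.14) -> (-1.888,-1.09) [heading=228, draw]
]
FD 2: (-1.888,-1.09) -> (-3.226,-2.576) [heading=228, draw]
FD 8: (-3.226,-2.576) -> (-8.579,-8.521) [heading=228, draw]
LT 45: heading 228 -> 273
FD 9: (-8.579,-8.521) -> (-8.108,-17.509) [heading=273, draw]
LT 30: heading 273 -> 303
Final: pos=(-8.108,-17.509), heading=303, 7 segment(s) drawn

Segment endpoints: x in {-8.579, -8.108, -3.226, -2.934, -2.621, -1.888, 0, 0.12}, y in {-17.509, -8.521, -2.576, -1.09, -0.624, 0, 1.14, 2.36}
xmin=-8.579, ymin=-17.509, xmax=0.12, ymax=2.36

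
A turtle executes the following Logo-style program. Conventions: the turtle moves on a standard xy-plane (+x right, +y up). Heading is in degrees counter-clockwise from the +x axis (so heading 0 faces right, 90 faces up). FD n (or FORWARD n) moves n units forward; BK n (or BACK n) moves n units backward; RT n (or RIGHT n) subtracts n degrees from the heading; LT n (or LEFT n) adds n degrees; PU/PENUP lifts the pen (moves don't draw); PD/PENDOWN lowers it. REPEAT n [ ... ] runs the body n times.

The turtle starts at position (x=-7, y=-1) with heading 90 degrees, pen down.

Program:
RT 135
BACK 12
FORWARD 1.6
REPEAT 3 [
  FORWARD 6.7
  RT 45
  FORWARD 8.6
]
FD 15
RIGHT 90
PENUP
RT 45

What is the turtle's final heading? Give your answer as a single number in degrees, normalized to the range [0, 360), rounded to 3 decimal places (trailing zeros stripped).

Executing turtle program step by step:
Start: pos=(-7,-1), heading=90, pen down
RT 135: heading 90 -> 315
BK 12: (-7,-1) -> (-15.485,7.485) [heading=315, draw]
FD 1.6: (-15.485,7.485) -> (-14.354,6.354) [heading=315, draw]
REPEAT 3 [
  -- iteration 1/3 --
  FD 6.7: (-14.354,6.354) -> (-9.616,1.616) [heading=315, draw]
  RT 45: heading 315 -> 270
  FD 8.6: (-9.616,1.616) -> (-9.616,-6.984) [heading=270, draw]
  -- iteration 2/3 --
  FD 6.7: (-9.616,-6.984) -> (-9.616,-13.684) [heading=270, draw]
  RT 45: heading 270 -> 225
  FD 8.6: (-9.616,-13.684) -> (-15.697,-19.765) [heading=225, draw]
  -- iteration 3/3 --
  FD 6.7: (-15.697,-19.765) -> (-20.435,-24.502) [heading=225, draw]
  RT 45: heading 225 -> 180
  FD 8.6: (-20.435,-24.502) -> (-29.035,-24.502) [heading=180, draw]
]
FD 15: (-29.035,-24.502) -> (-44.035,-24.502) [heading=180, draw]
RT 90: heading 180 -> 90
PU: pen up
RT 45: heading 90 -> 45
Final: pos=(-44.035,-24.502), heading=45, 9 segment(s) drawn

Answer: 45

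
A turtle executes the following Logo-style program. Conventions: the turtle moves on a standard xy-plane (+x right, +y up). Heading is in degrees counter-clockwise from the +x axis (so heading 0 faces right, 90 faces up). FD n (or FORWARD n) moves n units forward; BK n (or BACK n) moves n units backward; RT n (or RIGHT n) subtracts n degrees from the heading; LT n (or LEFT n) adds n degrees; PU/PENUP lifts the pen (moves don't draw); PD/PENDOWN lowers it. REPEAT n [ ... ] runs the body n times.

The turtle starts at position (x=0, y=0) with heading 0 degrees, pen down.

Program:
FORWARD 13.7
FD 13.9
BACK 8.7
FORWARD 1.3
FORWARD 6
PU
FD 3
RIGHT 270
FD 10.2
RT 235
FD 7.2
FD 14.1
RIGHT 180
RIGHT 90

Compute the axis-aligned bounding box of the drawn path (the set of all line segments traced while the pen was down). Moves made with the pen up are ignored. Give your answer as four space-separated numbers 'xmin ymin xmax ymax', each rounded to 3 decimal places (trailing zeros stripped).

Executing turtle program step by step:
Start: pos=(0,0), heading=0, pen down
FD 13.7: (0,0) -> (13.7,0) [heading=0, draw]
FD 13.9: (13.7,0) -> (27.6,0) [heading=0, draw]
BK 8.7: (27.6,0) -> (18.9,0) [heading=0, draw]
FD 1.3: (18.9,0) -> (20.2,0) [heading=0, draw]
FD 6: (20.2,0) -> (26.2,0) [heading=0, draw]
PU: pen up
FD 3: (26.2,0) -> (29.2,0) [heading=0, move]
RT 270: heading 0 -> 90
FD 10.2: (29.2,0) -> (29.2,10.2) [heading=90, move]
RT 235: heading 90 -> 215
FD 7.2: (29.2,10.2) -> (23.302,6.07) [heading=215, move]
FD 14.1: (23.302,6.07) -> (11.752,-2.017) [heading=215, move]
RT 180: heading 215 -> 35
RT 90: heading 35 -> 305
Final: pos=(11.752,-2.017), heading=305, 5 segment(s) drawn

Segment endpoints: x in {0, 13.7, 18.9, 20.2, 26.2, 27.6}, y in {0}
xmin=0, ymin=0, xmax=27.6, ymax=0

Answer: 0 0 27.6 0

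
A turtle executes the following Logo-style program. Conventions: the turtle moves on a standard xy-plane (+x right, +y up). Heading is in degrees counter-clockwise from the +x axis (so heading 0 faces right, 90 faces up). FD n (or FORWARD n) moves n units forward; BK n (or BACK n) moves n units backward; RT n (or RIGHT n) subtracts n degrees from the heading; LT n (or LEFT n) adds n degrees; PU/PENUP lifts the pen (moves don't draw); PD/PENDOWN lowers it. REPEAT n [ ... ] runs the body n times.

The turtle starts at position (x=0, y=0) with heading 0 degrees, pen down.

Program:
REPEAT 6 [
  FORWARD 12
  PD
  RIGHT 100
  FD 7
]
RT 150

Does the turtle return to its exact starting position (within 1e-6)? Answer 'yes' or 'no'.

Executing turtle program step by step:
Start: pos=(0,0), heading=0, pen down
REPEAT 6 [
  -- iteration 1/6 --
  FD 12: (0,0) -> (12,0) [heading=0, draw]
  PD: pen down
  RT 100: heading 0 -> 260
  FD 7: (12,0) -> (10.784,-6.894) [heading=260, draw]
  -- iteration 2/6 --
  FD 12: (10.784,-6.894) -> (8.701,-18.711) [heading=260, draw]
  PD: pen down
  RT 100: heading 260 -> 160
  FD 7: (8.701,-18.711) -> (2.123,-16.317) [heading=160, draw]
  -- iteration 3/6 --
  FD 12: (2.123,-16.317) -> (-9.153,-12.213) [heading=160, draw]
  PD: pen down
  RT 100: heading 160 -> 60
  FD 7: (-9.153,-12.213) -> (-5.653,-6.151) [heading=60, draw]
  -- iteration 4/6 --
  FD 12: (-5.653,-6.151) -> (0.347,4.242) [heading=60, draw]
  PD: pen down
  RT 100: heading 60 -> 320
  FD 7: (0.347,4.242) -> (5.709,-0.258) [heading=320, draw]
  -- iteration 5/6 --
  FD 12: (5.709,-0.258) -> (14.901,-7.971) [heading=320, draw]
  PD: pen down
  RT 100: heading 320 -> 220
  FD 7: (14.901,-7.971) -> (9.539,-12.471) [heading=220, draw]
  -- iteration 6/6 --
  FD 12: (9.539,-12.471) -> (0.347,-20.184) [heading=220, draw]
  PD: pen down
  RT 100: heading 220 -> 120
  FD 7: (0.347,-20.184) -> (-3.153,-14.122) [heading=120, draw]
]
RT 150: heading 120 -> 330
Final: pos=(-3.153,-14.122), heading=330, 12 segment(s) drawn

Start position: (0, 0)
Final position: (-3.153, -14.122)
Distance = 14.47; >= 1e-6 -> NOT closed

Answer: no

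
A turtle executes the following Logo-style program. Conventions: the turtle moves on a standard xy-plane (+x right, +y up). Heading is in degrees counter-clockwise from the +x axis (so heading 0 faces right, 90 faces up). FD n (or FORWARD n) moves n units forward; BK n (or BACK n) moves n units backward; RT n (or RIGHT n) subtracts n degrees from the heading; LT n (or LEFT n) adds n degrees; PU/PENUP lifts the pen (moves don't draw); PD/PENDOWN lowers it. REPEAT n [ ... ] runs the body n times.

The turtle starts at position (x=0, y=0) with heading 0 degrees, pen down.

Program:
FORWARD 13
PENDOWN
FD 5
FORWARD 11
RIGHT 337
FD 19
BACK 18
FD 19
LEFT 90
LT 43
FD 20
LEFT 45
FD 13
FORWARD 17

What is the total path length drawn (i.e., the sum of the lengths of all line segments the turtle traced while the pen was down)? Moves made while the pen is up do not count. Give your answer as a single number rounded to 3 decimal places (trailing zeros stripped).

Answer: 135

Derivation:
Executing turtle program step by step:
Start: pos=(0,0), heading=0, pen down
FD 13: (0,0) -> (13,0) [heading=0, draw]
PD: pen down
FD 5: (13,0) -> (18,0) [heading=0, draw]
FD 11: (18,0) -> (29,0) [heading=0, draw]
RT 337: heading 0 -> 23
FD 19: (29,0) -> (46.49,7.424) [heading=23, draw]
BK 18: (46.49,7.424) -> (29.921,0.391) [heading=23, draw]
FD 19: (29.921,0.391) -> (47.41,7.815) [heading=23, draw]
LT 90: heading 23 -> 113
LT 43: heading 113 -> 156
FD 20: (47.41,7.815) -> (29.139,15.949) [heading=156, draw]
LT 45: heading 156 -> 201
FD 13: (29.139,15.949) -> (17.003,11.291) [heading=201, draw]
FD 17: (17.003,11.291) -> (1.132,5.198) [heading=201, draw]
Final: pos=(1.132,5.198), heading=201, 9 segment(s) drawn

Segment lengths:
  seg 1: (0,0) -> (13,0), length = 13
  seg 2: (13,0) -> (18,0), length = 5
  seg 3: (18,0) -> (29,0), length = 11
  seg 4: (29,0) -> (46.49,7.424), length = 19
  seg 5: (46.49,7.424) -> (29.921,0.391), length = 18
  seg 6: (29.921,0.391) -> (47.41,7.815), length = 19
  seg 7: (47.41,7.815) -> (29.139,15.949), length = 20
  seg 8: (29.139,15.949) -> (17.003,11.291), length = 13
  seg 9: (17.003,11.291) -> (1.132,5.198), length = 17
Total = 135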